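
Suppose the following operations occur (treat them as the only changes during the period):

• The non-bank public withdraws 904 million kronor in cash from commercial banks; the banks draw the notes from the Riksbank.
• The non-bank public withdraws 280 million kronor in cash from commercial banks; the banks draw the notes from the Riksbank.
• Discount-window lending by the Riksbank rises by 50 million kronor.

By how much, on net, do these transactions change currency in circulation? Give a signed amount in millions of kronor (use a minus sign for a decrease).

Currency withdrawal 904 million kronor: notes leave the central bank → +904M.
Currency withdrawal 280 million kronor: notes leave the central bank → +280M.
Discount-window loan 50 million kronor: no currency enters or leaves circulation → 0.
Net: 904 + 280 + 0 = +1184 million.

+1184 million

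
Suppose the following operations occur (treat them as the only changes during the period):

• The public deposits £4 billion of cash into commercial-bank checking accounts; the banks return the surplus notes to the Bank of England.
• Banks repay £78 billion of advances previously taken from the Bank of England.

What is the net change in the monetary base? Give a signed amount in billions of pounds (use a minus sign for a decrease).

Bank of England balance sheet:
  Assets:      Loans to banks −£78B
  Liabilities: Bank reserves −£74B, Currency in circulation −£4B
Commercial banking system:
  Assets:      Reserves at CB −£74B
  Liabilities: Checkable deposits +£4B, Borrowings from CB −£78B
Monetary base = currency + reserves: −£4B + (−£74B) = -£78 billion.

-£78 billion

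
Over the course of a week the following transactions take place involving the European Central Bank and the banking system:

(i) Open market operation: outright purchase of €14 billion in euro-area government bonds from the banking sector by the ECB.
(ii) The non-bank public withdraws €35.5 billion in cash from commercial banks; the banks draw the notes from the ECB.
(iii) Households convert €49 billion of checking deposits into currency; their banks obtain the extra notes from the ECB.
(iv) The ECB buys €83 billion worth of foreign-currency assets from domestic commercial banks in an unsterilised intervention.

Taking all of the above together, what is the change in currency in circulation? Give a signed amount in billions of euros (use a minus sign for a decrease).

+€84.5 billion

ECB balance sheet:
  Assets:      Securities +€14B, Foreign assets +€83B
  Liabilities: Bank reserves +€12.5B, Currency in circulation +€84.5B
So the change in currency in circulation is +€84.5 billion.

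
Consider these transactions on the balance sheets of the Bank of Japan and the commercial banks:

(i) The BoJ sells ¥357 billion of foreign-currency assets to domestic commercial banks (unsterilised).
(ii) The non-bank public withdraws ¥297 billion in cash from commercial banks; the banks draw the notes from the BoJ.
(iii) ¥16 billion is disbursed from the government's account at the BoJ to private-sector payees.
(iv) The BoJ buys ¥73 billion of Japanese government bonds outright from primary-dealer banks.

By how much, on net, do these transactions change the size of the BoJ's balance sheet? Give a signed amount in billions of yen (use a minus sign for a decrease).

BoJ balance sheet:
  Assets:      Securities +¥73B, Foreign assets −¥357B
  Liabilities: Bank reserves −¥565B, Currency in circulation +¥297B, Government deposits −¥16B
Change in total BoJ assets = -¥284 billion.

-¥284 billion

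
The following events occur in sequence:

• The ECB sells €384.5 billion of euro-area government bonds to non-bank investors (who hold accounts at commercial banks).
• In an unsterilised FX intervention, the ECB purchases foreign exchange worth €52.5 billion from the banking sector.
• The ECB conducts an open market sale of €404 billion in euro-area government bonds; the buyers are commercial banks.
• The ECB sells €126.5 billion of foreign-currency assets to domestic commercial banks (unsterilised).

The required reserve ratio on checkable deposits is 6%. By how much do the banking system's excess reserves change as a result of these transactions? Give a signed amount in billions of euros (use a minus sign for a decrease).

-€839.43 billion

Asset sale (to non-banks) €384.5 billion: reserves −€384.5B, deposits −€384.5B.
FX purchase €52.5 billion: reserves +€52.5B, deposits 0.
OMO sale (to banks) €404 billion: reserves −€404B, deposits 0.
FX sale €126.5 billion: reserves −€126.5B, deposits 0.
Totals: Δreserves = −€862.5B, Δdeposits = −€384.5B.
Δrequired reserves = 6% × −€384.5B = −€23.07B.
Δexcess reserves = Δreserves − Δrequired = −€862.5B − (−€23.07B) = -€839.43 billion.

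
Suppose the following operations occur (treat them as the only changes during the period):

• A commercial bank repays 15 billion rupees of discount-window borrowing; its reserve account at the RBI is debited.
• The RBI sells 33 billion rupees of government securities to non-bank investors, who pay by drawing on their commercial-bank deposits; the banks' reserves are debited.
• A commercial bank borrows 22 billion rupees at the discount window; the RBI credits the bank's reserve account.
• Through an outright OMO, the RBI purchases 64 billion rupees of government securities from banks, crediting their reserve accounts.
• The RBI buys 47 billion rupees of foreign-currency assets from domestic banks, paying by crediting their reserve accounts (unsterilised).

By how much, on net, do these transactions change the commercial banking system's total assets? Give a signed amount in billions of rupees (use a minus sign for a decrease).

-26 billion

RBI balance sheet:
  Assets:      Securities +31B, Loans to banks +7B, Foreign assets +47B
  Liabilities: Bank reserves +85B
Commercial banking system:
  Assets:      Reserves at CB +85B, Securities −64B, Foreign assets −47B
  Liabilities: Checkable deposits −33B, Borrowings from CB +7B
Change in total bank assets = -26 billion.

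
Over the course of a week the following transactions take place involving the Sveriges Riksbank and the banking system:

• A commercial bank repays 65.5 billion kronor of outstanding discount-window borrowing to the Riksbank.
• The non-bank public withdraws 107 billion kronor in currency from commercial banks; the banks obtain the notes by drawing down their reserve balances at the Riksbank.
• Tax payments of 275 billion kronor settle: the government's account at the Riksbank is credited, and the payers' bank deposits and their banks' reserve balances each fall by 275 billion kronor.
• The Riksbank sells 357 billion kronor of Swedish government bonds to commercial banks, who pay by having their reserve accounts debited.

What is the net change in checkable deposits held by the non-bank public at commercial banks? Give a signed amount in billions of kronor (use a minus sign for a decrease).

-382 billion

Riksbank balance sheet:
  Assets:      Securities −357B, Loans to banks −65.5B
  Liabilities: Bank reserves −804.5B, Currency in circulation +107B, Government deposits +275B
Commercial banking system:
  Assets:      Reserves at CB −804.5B, Securities +357B
  Liabilities: Checkable deposits −382B, Borrowings from CB −65.5B
So the change in checkable deposits held by the non-bank public at commercial banks is -382 billion.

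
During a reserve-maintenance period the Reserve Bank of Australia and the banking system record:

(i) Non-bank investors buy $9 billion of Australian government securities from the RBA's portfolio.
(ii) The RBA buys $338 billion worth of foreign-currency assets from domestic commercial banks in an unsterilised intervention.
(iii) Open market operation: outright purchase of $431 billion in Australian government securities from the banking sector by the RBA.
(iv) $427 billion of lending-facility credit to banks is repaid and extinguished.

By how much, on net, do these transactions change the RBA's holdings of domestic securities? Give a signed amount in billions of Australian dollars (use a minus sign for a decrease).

Asset sale (to non-banks) $9 billion: securities removed from the RBA's portfolio → −$9B.
FX purchase $338 billion: the RBA's securities portfolio is untouched → 0.
OMO purchase (from banks) $431 billion: securities added to the RBA's portfolio → +$431B.
Discount-window repayment $427 billion: the RBA's securities portfolio is untouched → 0.
Net: −9 + 0 + 431 + 0 = +$422 billion.

+$422 billion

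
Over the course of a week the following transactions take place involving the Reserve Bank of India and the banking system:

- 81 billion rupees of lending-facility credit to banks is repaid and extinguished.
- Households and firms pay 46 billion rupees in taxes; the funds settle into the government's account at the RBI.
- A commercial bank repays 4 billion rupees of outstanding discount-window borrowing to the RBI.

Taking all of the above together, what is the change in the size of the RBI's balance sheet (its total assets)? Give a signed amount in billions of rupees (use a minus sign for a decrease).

Discount-window repayment 81 billion rupees: an RBI asset is shed → −81B.
Government account inflow 46 billion rupees: only the composition of liabilities changes → 0.
Discount-window repayment 4 billion rupees: an RBI asset is shed → −4B.
Net: −81 + 0 − 4 = -85 billion.

-85 billion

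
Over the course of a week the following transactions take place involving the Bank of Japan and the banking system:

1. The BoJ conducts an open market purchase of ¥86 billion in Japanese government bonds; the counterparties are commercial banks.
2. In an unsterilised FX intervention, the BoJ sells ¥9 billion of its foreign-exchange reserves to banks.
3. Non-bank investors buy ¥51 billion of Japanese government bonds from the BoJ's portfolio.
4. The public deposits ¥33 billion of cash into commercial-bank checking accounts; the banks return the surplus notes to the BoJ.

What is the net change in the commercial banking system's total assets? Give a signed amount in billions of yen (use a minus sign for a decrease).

-¥18 billion

OMO purchase (from banks) ¥86 billion: just an asset swap on bank balance sheets → 0.
FX sale ¥9 billion: just an asset swap on bank balance sheets → 0.
Asset sale (to non-banks) ¥51 billion: bank balance sheets shrink → −¥51B.
Currency deposit ¥33 billion: bank balance sheets expand → +¥33B.
Net: 0 + 0 − 51 + 33 = -¥18 billion.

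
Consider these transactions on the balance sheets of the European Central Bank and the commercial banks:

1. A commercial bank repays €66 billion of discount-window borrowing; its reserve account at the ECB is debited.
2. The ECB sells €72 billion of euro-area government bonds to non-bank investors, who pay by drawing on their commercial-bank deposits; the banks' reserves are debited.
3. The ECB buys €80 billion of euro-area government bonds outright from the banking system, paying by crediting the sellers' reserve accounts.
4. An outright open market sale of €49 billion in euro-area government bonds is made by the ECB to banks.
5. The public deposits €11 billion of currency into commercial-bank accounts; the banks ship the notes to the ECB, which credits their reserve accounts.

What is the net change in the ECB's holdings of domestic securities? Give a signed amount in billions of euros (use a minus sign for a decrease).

-€41 billion

Discount-window repayment €66 billion: the ECB's securities portfolio is untouched → 0.
Asset sale (to non-banks) €72 billion: securities removed from the ECB's portfolio → −€72B.
OMO purchase (from banks) €80 billion: securities added to the ECB's portfolio → +€80B.
OMO sale (to banks) €49 billion: securities removed from the ECB's portfolio → −€49B.
Currency deposit €11 billion: the ECB's securities portfolio is untouched → 0.
Net: 0 − 72 + 80 − 49 + 0 = -€41 billion.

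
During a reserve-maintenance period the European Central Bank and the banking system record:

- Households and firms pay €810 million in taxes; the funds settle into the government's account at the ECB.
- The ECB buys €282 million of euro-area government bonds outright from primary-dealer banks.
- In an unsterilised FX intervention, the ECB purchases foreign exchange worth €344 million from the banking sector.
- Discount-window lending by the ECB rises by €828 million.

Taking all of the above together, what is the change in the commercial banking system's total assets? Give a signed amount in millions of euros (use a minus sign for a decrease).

Government account inflow €810 million: bank balance sheets shrink → −€810M.
OMO purchase (from banks) €282 million: just an asset swap on bank balance sheets → 0.
FX purchase €344 million: just an asset swap on bank balance sheets → 0.
Discount-window loan €828 million: bank balance sheets expand → +€828M.
Net: −810 + 0 + 0 + 828 = +€18 million.

+€18 million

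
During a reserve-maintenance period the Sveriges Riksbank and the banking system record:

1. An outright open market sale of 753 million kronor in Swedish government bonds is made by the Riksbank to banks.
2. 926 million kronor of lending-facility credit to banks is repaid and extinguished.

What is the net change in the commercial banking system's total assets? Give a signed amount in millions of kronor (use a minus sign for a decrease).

Riksbank balance sheet:
  Assets:      Securities −753M, Loans to banks −926M
  Liabilities: Bank reserves −1679M
Commercial banking system:
  Assets:      Reserves at CB −1679M, Securities +753M
  Liabilities: Borrowings from CB −926M
Change in total bank assets = -926 million.

-926 million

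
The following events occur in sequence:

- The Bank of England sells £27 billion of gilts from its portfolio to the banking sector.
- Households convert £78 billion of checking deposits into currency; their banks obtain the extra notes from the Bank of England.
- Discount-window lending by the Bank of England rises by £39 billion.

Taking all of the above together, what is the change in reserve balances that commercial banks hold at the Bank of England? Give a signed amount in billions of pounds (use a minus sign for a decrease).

OMO sale (to banks) £27 billion: the buying banks pay out of their reserve balances → −£27B.
Currency withdrawal £78 billion: banks swap reserves for currency → −£78B.
Discount-window loan £39 billion: the loan is credited to the bank's reserve account → +£39B.
Net: −27 − 78 + 39 = -£66 billion.

-£66 billion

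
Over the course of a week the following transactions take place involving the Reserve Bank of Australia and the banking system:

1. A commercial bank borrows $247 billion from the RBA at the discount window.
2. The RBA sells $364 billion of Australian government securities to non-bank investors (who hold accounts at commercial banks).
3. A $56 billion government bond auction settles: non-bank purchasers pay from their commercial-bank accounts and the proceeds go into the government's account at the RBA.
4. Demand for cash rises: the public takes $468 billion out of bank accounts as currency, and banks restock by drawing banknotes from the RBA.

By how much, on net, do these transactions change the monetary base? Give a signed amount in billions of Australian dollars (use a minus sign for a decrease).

-$173 billion

Discount-window loan $247 billion: RBA balance sheet expands → +$247B.
Asset sale (to non-banks) $364 billion: RBA balance sheet contracts → −$364B.
Government account inflow $56 billion: reserves shift to a non-base liability → −$56B.
Currency withdrawal $468 billion: just a shift between currency and reserves — both are base money → 0.
Net: 247 − 364 − 56 + 0 = -$173 billion.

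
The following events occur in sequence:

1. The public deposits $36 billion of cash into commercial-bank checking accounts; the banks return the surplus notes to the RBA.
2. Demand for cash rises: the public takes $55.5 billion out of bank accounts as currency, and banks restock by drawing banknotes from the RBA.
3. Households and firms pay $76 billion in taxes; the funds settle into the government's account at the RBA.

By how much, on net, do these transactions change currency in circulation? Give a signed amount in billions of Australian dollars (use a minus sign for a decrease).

RBA balance sheet:
  Assets:      no change
  Liabilities: Bank reserves −$95.5B, Currency in circulation +$19.5B, Government deposits +$76B
So the change in currency in circulation is +$19.5 billion.

+$19.5 billion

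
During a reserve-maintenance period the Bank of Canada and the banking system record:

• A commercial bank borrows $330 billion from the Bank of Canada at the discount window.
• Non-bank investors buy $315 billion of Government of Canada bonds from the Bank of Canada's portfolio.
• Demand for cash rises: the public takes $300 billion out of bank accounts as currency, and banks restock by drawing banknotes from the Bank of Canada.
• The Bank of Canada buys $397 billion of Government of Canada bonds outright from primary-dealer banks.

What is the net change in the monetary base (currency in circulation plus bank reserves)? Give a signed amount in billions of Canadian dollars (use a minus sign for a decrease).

Bank of Canada balance sheet:
  Assets:      Securities +$82B, Loans to banks +$330B
  Liabilities: Bank reserves +$112B, Currency in circulation +$300B
Commercial banking system:
  Assets:      Reserves at CB +$112B, Securities −$397B
  Liabilities: Checkable deposits −$615B, Borrowings from CB +$330B
Monetary base = currency + reserves: +$300B + (+$112B) = +$412 billion.

+$412 billion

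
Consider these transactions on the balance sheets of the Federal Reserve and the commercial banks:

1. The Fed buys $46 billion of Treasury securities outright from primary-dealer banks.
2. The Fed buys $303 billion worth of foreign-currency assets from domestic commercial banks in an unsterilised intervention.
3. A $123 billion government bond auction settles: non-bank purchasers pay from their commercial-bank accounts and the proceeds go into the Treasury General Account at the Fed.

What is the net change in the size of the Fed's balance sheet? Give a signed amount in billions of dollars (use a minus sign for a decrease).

Fed balance sheet:
  Assets:      Securities +$46B, Foreign assets +$303B
  Liabilities: Bank reserves +$226B, Government deposits +$123B
Commercial banking system:
  Assets:      Reserves at CB +$226B, Securities −$46B, Foreign assets −$303B
  Liabilities: Checkable deposits −$123B
Change in total Fed assets = +$349 billion.

+$349 billion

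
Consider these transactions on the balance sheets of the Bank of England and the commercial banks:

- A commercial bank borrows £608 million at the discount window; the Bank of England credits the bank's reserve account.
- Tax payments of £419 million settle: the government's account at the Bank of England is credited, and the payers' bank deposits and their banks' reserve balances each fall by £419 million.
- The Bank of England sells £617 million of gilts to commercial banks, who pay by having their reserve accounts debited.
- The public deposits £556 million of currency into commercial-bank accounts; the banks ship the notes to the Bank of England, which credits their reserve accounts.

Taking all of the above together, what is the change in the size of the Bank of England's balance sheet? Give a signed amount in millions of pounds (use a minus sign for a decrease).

-£9 million

Discount-window loan £608 million: a Bank of England asset is acquired → +£608M.
Government account inflow £419 million: only the composition of liabilities changes → 0.
OMO sale (to banks) £617 million: a Bank of England asset is shed → −£617M.
Currency deposit £556 million: only the composition of liabilities changes → 0.
Net: 608 + 0 − 617 + 0 = -£9 million.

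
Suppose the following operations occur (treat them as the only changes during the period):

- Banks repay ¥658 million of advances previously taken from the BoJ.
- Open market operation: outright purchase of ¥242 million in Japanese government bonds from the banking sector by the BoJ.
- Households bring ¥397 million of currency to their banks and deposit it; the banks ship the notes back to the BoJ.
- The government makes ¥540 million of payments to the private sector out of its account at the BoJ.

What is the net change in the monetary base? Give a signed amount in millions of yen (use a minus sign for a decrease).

+¥124 million

Discount-window repayment ¥658 million: BoJ balance sheet contracts → −¥658M.
OMO purchase (from banks) ¥242 million: BoJ balance sheet expands → +¥242M.
Currency deposit ¥397 million: just a shift between currency and reserves — both are base money → 0.
Government spending ¥540 million: a non-base liability converts back to reserves → +¥540M.
Net: −658 + 242 + 0 + 540 = +¥124 million.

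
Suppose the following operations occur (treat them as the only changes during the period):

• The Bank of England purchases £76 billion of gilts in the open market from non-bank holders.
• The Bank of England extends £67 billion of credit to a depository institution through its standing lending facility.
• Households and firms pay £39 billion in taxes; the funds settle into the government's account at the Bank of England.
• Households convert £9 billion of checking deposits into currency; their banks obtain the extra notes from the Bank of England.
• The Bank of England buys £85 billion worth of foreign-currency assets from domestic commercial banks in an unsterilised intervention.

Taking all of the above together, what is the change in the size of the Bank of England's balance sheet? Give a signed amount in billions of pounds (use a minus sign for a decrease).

+£228 billion

Asset purchase (from non-banks) £76 billion: a Bank of England asset is acquired → +£76B.
Discount-window loan £67 billion: a Bank of England asset is acquired → +£67B.
Government account inflow £39 billion: only the composition of liabilities changes → 0.
Currency withdrawal £9 billion: only the composition of liabilities changes → 0.
FX purchase £85 billion: a Bank of England asset is acquired → +£85B.
Net: 76 + 67 + 0 + 0 + 85 = +£228 billion.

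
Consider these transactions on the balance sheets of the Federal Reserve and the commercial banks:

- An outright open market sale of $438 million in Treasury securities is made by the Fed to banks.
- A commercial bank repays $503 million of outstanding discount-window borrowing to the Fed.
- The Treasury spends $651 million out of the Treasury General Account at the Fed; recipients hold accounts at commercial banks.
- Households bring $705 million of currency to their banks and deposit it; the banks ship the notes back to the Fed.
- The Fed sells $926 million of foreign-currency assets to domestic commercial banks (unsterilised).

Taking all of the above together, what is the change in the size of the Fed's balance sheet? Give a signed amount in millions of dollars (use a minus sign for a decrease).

OMO sale (to banks) $438 million: a Fed asset is shed → −$438M.
Discount-window repayment $503 million: a Fed asset is shed → −$503M.
Government spending $651 million: only the composition of liabilities changes → 0.
Currency deposit $705 million: only the composition of liabilities changes → 0.
FX sale $926 million: a Fed asset is shed → −$926M.
Net: −438 − 503 + 0 + 0 − 926 = -$1867 million.

-$1867 million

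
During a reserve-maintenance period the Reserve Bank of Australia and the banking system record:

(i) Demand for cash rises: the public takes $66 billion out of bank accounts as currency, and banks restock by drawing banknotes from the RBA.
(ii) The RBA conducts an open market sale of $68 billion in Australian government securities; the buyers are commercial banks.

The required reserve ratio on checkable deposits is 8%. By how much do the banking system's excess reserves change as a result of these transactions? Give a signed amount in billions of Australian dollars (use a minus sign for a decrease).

-$128.72 billion

Currency withdrawal $66 billion: reserves −$66B, deposits −$66B.
OMO sale (to banks) $68 billion: reserves −$68B, deposits 0.
Totals: Δreserves = −$134B, Δdeposits = −$66B.
Δrequired reserves = 8% × −$66B = −$5.28B.
Δexcess reserves = Δreserves − Δrequired = −$134B − (−$5.28B) = -$128.72 billion.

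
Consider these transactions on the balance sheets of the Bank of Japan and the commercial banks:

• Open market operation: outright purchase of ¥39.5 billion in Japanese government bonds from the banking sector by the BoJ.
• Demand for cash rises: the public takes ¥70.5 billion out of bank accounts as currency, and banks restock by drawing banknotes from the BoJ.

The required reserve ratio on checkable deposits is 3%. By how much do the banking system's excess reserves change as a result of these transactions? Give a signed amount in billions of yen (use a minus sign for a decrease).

-¥28.885 billion

OMO purchase (from banks) ¥39.5 billion: reserves +¥39.5B, deposits 0.
Currency withdrawal ¥70.5 billion: reserves −¥70.5B, deposits −¥70.5B.
Totals: Δreserves = −¥31B, Δdeposits = −¥70.5B.
Δrequired reserves = 3% × −¥70.5B = −¥2.115B.
Δexcess reserves = Δreserves − Δrequired = −¥31B − (−¥2.115B) = -¥28.885 billion.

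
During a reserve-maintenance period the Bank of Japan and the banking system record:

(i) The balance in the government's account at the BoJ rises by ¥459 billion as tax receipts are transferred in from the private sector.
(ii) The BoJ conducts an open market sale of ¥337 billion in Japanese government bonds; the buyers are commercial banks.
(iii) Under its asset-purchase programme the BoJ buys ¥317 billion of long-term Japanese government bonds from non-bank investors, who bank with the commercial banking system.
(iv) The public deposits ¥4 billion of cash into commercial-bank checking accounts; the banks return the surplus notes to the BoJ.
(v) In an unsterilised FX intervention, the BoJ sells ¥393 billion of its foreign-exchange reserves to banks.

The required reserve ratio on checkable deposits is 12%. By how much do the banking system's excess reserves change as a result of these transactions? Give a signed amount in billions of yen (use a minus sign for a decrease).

-¥851.44 billion

Government account inflow ¥459 billion: reserves −¥459B, deposits −¥459B.
OMO sale (to banks) ¥337 billion: reserves −¥337B, deposits 0.
Asset purchase (from non-banks) ¥317 billion: reserves +¥317B, deposits +¥317B.
Currency deposit ¥4 billion: reserves +¥4B, deposits +¥4B.
FX sale ¥393 billion: reserves −¥393B, deposits 0.
Totals: Δreserves = −¥868B, Δdeposits = −¥138B.
Δrequired reserves = 12% × −¥138B = −¥16.56B.
Δexcess reserves = Δreserves − Δrequired = −¥868B − (−¥16.56B) = -¥851.44 billion.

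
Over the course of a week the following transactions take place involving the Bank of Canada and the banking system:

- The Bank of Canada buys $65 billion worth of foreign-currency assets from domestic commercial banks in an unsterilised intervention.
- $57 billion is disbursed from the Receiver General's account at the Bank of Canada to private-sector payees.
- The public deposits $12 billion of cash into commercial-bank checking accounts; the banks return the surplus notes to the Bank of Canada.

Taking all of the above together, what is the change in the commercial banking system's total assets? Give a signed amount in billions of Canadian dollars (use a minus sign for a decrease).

+$69 billion

Bank of Canada balance sheet:
  Assets:      Foreign assets +$65B
  Liabilities: Bank reserves +$134B, Currency in circulation −$12B, Government deposits −$57B
Commercial banking system:
  Assets:      Reserves at CB +$134B, Foreign assets −$65B
  Liabilities: Checkable deposits +$69B
Change in total bank assets = +$69 billion.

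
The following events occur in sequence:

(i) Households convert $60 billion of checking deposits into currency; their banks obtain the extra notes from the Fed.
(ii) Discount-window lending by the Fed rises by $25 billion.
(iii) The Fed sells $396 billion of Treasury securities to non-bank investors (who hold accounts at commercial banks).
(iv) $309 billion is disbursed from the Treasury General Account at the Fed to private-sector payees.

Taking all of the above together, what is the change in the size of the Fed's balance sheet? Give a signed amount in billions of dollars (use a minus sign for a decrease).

Fed balance sheet:
  Assets:      Securities −$396B, Loans to banks +$25B
  Liabilities: Bank reserves −$122B, Currency in circulation +$60B, Government deposits −$309B
Commercial banking system:
  Assets:      Reserves at CB −$122B
  Liabilities: Checkable deposits −$147B, Borrowings from CB +$25B
Change in total Fed assets = -$371 billion.

-$371 billion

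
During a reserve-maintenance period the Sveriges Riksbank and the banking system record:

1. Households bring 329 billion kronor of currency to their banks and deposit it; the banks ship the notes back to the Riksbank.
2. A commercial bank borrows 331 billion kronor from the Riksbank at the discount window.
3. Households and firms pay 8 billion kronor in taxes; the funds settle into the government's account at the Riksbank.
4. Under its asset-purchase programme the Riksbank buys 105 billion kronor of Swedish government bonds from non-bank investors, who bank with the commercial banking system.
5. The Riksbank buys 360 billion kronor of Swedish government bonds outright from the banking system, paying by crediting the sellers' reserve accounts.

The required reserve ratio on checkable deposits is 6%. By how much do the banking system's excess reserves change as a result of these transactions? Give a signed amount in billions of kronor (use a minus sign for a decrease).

+1091.44 billion

Currency deposit 329 billion kronor: reserves +329B, deposits +329B.
Discount-window loan 331 billion kronor: reserves +331B, deposits 0.
Government account inflow 8 billion kronor: reserves −8B, deposits −8B.
Asset purchase (from non-banks) 105 billion kronor: reserves +105B, deposits +105B.
OMO purchase (from banks) 360 billion kronor: reserves +360B, deposits 0.
Totals: Δreserves = +1117B, Δdeposits = +426B.
Δrequired reserves = 6% × +426B = +25.56B.
Δexcess reserves = Δreserves − Δrequired = +1117B − (+25.56B) = +1091.44 billion.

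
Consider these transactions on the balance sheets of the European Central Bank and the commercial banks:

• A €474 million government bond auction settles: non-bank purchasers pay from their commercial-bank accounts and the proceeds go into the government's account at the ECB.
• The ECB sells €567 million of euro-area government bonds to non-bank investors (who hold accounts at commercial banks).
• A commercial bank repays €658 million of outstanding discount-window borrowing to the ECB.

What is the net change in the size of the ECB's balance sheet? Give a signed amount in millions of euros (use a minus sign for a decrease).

Government account inflow €474 million: only the composition of liabilities changes → 0.
Asset sale (to non-banks) €567 million: an ECB asset is shed → −€567M.
Discount-window repayment €658 million: an ECB asset is shed → −€658M.
Net: 0 − 567 − 658 = -€1225 million.

-€1225 million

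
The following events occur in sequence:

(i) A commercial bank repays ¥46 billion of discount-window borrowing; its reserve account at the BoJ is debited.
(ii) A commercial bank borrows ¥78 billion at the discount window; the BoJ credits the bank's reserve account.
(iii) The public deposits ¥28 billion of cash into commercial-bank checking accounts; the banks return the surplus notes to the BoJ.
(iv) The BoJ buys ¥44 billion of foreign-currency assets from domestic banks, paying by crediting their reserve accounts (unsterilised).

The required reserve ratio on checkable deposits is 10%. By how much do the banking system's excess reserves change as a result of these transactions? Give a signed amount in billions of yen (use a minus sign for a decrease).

+¥101.2 billion

Discount-window repayment ¥46 billion: reserves −¥46B, deposits 0.
Discount-window loan ¥78 billion: reserves +¥78B, deposits 0.
Currency deposit ¥28 billion: reserves +¥28B, deposits +¥28B.
FX purchase ¥44 billion: reserves +¥44B, deposits 0.
Totals: Δreserves = +¥104B, Δdeposits = +¥28B.
Δrequired reserves = 10% × +¥28B = +¥2.8B.
Δexcess reserves = Δreserves − Δrequired = +¥104B − (+¥2.8B) = +¥101.2 billion.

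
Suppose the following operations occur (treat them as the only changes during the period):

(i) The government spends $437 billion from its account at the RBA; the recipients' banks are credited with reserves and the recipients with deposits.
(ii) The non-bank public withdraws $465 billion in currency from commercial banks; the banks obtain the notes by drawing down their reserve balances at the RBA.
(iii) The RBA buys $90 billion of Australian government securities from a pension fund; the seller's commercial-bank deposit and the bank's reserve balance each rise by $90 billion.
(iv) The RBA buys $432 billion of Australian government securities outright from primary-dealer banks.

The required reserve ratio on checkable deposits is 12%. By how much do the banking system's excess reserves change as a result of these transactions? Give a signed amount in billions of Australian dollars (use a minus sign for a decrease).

+$486.56 billion

Government spending $437 billion: reserves +$437B, deposits +$437B.
Currency withdrawal $465 billion: reserves −$465B, deposits −$465B.
Asset purchase (from non-banks) $90 billion: reserves +$90B, deposits +$90B.
OMO purchase (from banks) $432 billion: reserves +$432B, deposits 0.
Totals: Δreserves = +$494B, Δdeposits = +$62B.
Δrequired reserves = 12% × +$62B = +$7.44B.
Δexcess reserves = Δreserves − Δrequired = +$494B − (+$7.44B) = +$486.56 billion.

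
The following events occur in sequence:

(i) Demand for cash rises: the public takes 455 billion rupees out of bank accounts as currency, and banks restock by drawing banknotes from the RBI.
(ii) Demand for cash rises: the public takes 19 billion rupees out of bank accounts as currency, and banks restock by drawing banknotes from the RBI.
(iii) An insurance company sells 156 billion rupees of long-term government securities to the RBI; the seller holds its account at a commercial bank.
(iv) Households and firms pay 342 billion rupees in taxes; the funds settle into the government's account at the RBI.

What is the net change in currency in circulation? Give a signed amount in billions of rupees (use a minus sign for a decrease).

+474 billion

Currency withdrawal 455 billion rupees: notes leave the central bank → +455B.
Currency withdrawal 19 billion rupees: notes leave the central bank → +19B.
Asset purchase (from non-banks) 156 billion rupees: no currency enters or leaves circulation → 0.
Government account inflow 342 billion rupees: no currency enters or leaves circulation → 0.
Net: 455 + 19 + 0 + 0 = +474 billion.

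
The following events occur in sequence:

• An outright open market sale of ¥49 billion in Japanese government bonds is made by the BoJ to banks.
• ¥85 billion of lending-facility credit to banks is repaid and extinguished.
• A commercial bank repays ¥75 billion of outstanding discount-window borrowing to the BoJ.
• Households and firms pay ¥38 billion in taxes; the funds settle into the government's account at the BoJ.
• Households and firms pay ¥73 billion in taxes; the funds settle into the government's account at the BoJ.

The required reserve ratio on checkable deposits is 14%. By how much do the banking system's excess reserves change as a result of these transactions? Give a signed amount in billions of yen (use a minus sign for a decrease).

-¥304.46 billion

OMO sale (to banks) ¥49 billion: reserves −¥49B, deposits 0.
Discount-window repayment ¥85 billion: reserves −¥85B, deposits 0.
Discount-window repayment ¥75 billion: reserves −¥75B, deposits 0.
Government account inflow ¥38 billion: reserves −¥38B, deposits −¥38B.
Government account inflow ¥73 billion: reserves −¥73B, deposits −¥73B.
Totals: Δreserves = −¥320B, Δdeposits = −¥111B.
Δrequired reserves = 14% × −¥111B = −¥15.54B.
Δexcess reserves = Δreserves − Δrequired = −¥320B − (−¥15.54B) = -¥304.46 billion.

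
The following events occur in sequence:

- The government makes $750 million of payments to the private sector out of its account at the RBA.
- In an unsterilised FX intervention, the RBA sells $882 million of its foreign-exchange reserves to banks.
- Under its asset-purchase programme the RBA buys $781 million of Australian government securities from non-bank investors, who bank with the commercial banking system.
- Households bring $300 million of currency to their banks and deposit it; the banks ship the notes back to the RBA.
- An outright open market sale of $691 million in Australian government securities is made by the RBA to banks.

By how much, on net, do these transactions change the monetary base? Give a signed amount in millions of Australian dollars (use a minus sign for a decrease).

-$42 million

RBA balance sheet:
  Assets:      Securities +$90M, Foreign assets −$882M
  Liabilities: Bank reserves +$258M, Currency in circulation −$300M, Government deposits −$750M
Monetary base = currency + reserves: −$300M + (+$258M) = -$42 million.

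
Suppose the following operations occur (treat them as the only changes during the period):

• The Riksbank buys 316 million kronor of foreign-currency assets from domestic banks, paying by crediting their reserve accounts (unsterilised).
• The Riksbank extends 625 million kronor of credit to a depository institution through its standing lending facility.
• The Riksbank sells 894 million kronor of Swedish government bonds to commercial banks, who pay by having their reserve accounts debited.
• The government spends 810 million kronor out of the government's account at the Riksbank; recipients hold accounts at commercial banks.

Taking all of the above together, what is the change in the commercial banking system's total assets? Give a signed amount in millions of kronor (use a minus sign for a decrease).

+1435 million

FX purchase 316 million kronor: just an asset swap on bank balance sheets → 0.
Discount-window loan 625 million kronor: bank balance sheets expand → +625M.
OMO sale (to banks) 894 million kronor: just an asset swap on bank balance sheets → 0.
Government spending 810 million kronor: bank balance sheets expand → +810M.
Net: 0 + 625 + 0 + 810 = +1435 million.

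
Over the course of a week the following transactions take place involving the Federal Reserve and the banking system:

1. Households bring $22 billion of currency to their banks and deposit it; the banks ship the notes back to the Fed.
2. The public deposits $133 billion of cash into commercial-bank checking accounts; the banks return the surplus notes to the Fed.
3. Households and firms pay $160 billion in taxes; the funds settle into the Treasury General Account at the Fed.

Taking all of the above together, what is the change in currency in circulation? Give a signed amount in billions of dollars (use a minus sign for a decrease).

-$155 billion

Fed balance sheet:
  Assets:      no change
  Liabilities: Bank reserves −$5B, Currency in circulation −$155B, Government deposits +$160B
So the change in currency in circulation is -$155 billion.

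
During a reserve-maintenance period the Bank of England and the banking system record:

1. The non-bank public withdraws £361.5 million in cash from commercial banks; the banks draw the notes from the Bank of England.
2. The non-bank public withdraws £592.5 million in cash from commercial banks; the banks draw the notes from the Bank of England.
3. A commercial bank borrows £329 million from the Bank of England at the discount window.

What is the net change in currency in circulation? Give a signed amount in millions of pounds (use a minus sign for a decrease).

+£954 million

Currency withdrawal £361.5 million: notes leave the central bank → +£361.5M.
Currency withdrawal £592.5 million: notes leave the central bank → +£592.5M.
Discount-window loan £329 million: no currency enters or leaves circulation → 0.
Net: 361.5 + 592.5 + 0 = +£954 million.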